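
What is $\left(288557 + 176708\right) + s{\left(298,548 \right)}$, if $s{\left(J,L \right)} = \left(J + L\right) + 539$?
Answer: $466650$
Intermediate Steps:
$s{\left(J,L \right)} = 539 + J + L$
$\left(288557 + 176708\right) + s{\left(298,548 \right)} = \left(288557 + 176708\right) + \left(539 + 298 + 548\right) = 465265 + 1385 = 466650$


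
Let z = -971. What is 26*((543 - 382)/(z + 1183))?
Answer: 2093/106 ≈ 19.745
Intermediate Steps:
26*((543 - 382)/(z + 1183)) = 26*((543 - 382)/(-971 + 1183)) = 26*(161/212) = 2093/106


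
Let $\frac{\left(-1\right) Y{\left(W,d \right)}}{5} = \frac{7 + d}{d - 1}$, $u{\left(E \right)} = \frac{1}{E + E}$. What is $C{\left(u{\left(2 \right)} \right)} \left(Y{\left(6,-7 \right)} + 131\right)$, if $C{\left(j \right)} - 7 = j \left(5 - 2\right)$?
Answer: $\frac{4061}{4} \approx 1015.3$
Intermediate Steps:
$u{\left(E \right)} = \frac{1}{2 E}$
$Y{\left(W,d \right)} = - \frac{5 \left(7 + d\right)}{-1 + d}$ ($Y{\left(W,d \right)} = - 5 \frac{7 + d}{d - 1} = - 5 \frac{7 + d}{-1 + d} = - \frac{5 \left(7 + d\right)}{-1 + d}$)
$C{\left(j \right)} = 7 + 3 j$ ($C{\left(j \right)} = 7 + j \left(5 - 2\right) = 7 + j 3 = 7 + 3 j$)
$C{\left(u{\left(2 \right)} \right)} \left(Y{\left(6,-7 \right)} + 131\right) = \left(7 + 3 \frac{1}{2 \cdot 2}\right) \left(\frac{5 \left(-7 - -7\right)}{-1 - 7} + 131\right) = \left(7 + 3 \cdot \frac{1}{2} \cdot \frac{1}{2}\right) \left(\frac{5 \left(-7 + 7\right)}{-8} + 131\right) = \left(7 + 3 \cdot \frac{1}{4}\right) \left(5 \left(- \frac{1}{8}\right) 0 + 131\right) = \left(7 + \frac{3}{4}\right) \left(0 + 131\right) = \frac{31}{4} \cdot 131 = \frac{4061}{4}$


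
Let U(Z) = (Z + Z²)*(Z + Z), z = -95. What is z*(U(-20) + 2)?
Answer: 1443810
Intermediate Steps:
U(Z) = 2*Z*(Z + Z²) (U(Z) = (Z + Z²)*(2*Z) = 2*Z*(Z + Z²))
z*(U(-20) + 2) = -95*(2*(-20)²*(1 - 20) + 2) = -95*(2*400*(-19) + 2) = -95*(-15200 + 2) = -95*(-15198) = 1443810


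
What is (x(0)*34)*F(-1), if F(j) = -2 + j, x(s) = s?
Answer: 0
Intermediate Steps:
(x(0)*34)*F(-1) = (0*34)*(-2 - 1) = 0*(-3) = 0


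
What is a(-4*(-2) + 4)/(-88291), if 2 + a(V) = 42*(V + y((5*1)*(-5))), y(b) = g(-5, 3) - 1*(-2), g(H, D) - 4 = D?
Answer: -880/88291 ≈ -0.0099670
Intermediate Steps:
g(H, D) = 4 + D
y(b) = 9 (y(b) = (4 + 3) - 1*(-2) = 7 + 2 = 9)
a(V) = 376 + 42*V (a(V) = -2 + 42*(V + 9) = -2 + 42*(9 + V) = -2 + (378 + 42*V) = 376 + 42*V)
a(-4*(-2) + 4)/(-88291) = (376 + 42*(-4*(-2) + 4))/(-88291) = (376 + 42*(8 + 4))*(-1/88291) = (376 + 42*12)*(-1/88291) = (376 + 504)*(-1/88291) = 880*(-1/88291) = -880/88291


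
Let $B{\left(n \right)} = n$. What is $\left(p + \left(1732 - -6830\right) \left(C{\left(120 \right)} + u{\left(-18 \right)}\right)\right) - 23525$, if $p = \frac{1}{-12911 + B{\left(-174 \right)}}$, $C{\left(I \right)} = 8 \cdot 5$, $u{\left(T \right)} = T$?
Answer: $\frac{2156918314}{13085} \approx 1.6484 \cdot 10^{5}$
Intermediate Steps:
$C{\left(I \right)} = 40$
$p = - \frac{1}{13085}$ ($p = \frac{1}{-12911 - 174} = \frac{1}{-13085} = - \frac{1}{13085} \approx -7.6423 \cdot 10^{-5}$)
$\left(p + \left(1732 - -6830\right) \left(C{\left(120 \right)} + u{\left(-18 \right)}\right)\right) - 23525 = \left(- \frac{1}{13085} + \left(1732 - -6830\right) \left(40 - 18\right)\right) - 23525 = \left(- \frac{1}{13085} + \left(1732 + 6830\right) 22\right) - 23525 = \left(- \frac{1}{13085} + 8562 \cdot 22\right) - 23525 = \left(- \frac{1}{13085} + 188364\right) - 23525 = \frac{2464742939}{13085} - 23525 = \frac{2156918314}{13085}$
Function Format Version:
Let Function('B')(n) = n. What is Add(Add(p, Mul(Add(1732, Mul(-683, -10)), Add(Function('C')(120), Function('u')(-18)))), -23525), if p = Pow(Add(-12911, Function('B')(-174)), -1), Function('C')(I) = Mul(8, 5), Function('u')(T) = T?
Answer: Rational(2156918314, 13085) ≈ 1.6484e+5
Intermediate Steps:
Function('C')(I) = 40
p = Rational(-1, 13085) (p = Pow(Add(-12911, -174), -1) = Pow(-13085, -1) = Rational(-1, 13085) ≈ -7.6423e-5)
Add(Add(p, Mul(Add(1732, Mul(-683, -10)), Add(Function('C')(120), Function('u')(-18)))), -23525) = Add(Add(Rational(-1, 13085), Mul(Add(1732, Mul(-683, -10)), Add(40, -18))), -23525) = Add(Add(Rational(-1, 13085), Mul(Add(1732, 6830), 22)), -23525) = Add(Add(Rational(-1, 13085), Mul(8562, 22)), -23525) = Add(Add(Rational(-1, 13085), 188364), -23525) = Add(Rational(2464742939, 13085), -23525) = Rational(2156918314, 13085)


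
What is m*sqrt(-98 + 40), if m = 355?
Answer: 355*I*sqrt(58) ≈ 2703.6*I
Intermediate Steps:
m*sqrt(-98 + 40) = 355*sqrt(-98 + 40) = 355*sqrt(-58) = 355*(I*sqrt(58)) = 355*I*sqrt(58)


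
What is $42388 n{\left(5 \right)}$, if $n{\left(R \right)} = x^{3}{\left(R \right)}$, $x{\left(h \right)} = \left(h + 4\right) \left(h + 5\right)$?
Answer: $30900852000$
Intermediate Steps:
$x{\left(h \right)} = \left(4 + h\right) \left(5 + h\right)$
$n{\left(R \right)} = \left(20 + R^{2} + 9 R\right)^{3}$
$42388 n{\left(5 \right)} = 42388 \left(20 + 5^{2} + 9 \cdot 5\right)^{3} = 42388 \left(20 + 25 + 45\right)^{3} = 42388 \cdot 90^{3} = 42388 \cdot 729000 = 30900852000$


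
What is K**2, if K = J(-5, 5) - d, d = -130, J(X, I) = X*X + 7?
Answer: 26244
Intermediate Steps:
J(X, I) = 7 + X**2 (J(X, I) = X**2 + 7 = 7 + X**2)
K = 162 (K = (7 + (-5)**2) - 1*(-130) = (7 + 25) + 130 = 32 + 130 = 162)
K**2 = 162**2 = 26244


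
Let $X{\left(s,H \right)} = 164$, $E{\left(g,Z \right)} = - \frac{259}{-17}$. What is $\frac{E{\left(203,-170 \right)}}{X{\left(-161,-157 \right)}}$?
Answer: $\frac{259}{2788} \approx 0.092898$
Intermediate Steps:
$E{\left(g,Z \right)} = \frac{259}{17}$ ($E{\left(g,Z \right)} = \left(-259\right) \left(- \frac{1}{17}\right) = \frac{259}{17}$)
$\frac{E{\left(203,-170 \right)}}{X{\left(-161,-157 \right)}} = \frac{259}{17 \cdot 164} = \frac{259}{17} \cdot \frac{1}{164} = \frac{259}{2788}$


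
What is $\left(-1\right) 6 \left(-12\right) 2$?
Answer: $144$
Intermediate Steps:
$\left(-1\right) 6 \left(-12\right) 2 = \left(-6\right) \left(-12\right) 2 = 72 \cdot 2 = 144$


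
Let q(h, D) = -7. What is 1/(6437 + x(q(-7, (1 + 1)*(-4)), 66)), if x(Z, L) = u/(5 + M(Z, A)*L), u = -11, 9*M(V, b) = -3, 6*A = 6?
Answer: 17/109440 ≈ 0.00015534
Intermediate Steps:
A = 1 (A = (⅙)*6 = 1)
M(V, b) = -⅓ (M(V, b) = (⅑)*(-3) = -⅓)
x(Z, L) = -11/(5 - L/3)
1/(6437 + x(q(-7, (1 + 1)*(-4)), 66)) = 1/(6437 + 33/(-15 + 66)) = 1/(6437 + 33/51) = 1/(6437 + 33*(1/51)) = 1/(6437 + 11/17) = 1/(109440/17) = 17/109440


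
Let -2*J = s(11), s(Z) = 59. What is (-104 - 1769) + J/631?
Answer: -2363785/1262 ≈ -1873.0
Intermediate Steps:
J = -59/2 (J = -1/2*59 = -59/2 ≈ -29.500)
(-104 - 1769) + J/631 = (-104 - 1769) - 59/2/631 = -1873 - 59/2*1/631 = -1873 - 59/1262 = -2363785/1262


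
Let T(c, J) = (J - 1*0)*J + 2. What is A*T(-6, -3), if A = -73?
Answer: -803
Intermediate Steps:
T(c, J) = 2 + J² (T(c, J) = (J + 0)*J + 2 = J*J + 2 = J² + 2 = 2 + J²)
A*T(-6, -3) = -73*(2 + (-3)²) = -73*(2 + 9) = -73*11 = -803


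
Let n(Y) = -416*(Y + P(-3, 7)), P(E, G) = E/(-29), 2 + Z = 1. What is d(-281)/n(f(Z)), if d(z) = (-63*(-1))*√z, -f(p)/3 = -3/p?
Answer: 609*I*√281/35776 ≈ 0.28535*I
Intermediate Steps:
Z = -1 (Z = -2 + 1 = -1)
f(p) = 9/p (f(p) = -(-9)/p = 9/p)
P(E, G) = -E/29 (P(E, G) = E*(-1/29) = -E/29)
n(Y) = -1248/29 - 416*Y (n(Y) = -416*(Y - 1/29*(-3)) = -416*(Y + 3/29) = -416*(3/29 + Y) = -1248/29 - 416*Y)
d(z) = 63*√z
d(-281)/n(f(Z)) = (63*√(-281))/(-1248/29 - 3744/(-1)) = (63*(I*√281))/(-1248/29 - 3744*(-1)) = (63*I*√281)/(-1248/29 - 416*(-9)) = (63*I*√281)/(-1248/29 + 3744) = (63*I*√281)/(107328/29) = (63*I*√281)*(29/107328) = 609*I*√281/35776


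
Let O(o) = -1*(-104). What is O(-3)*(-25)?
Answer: -2600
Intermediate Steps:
O(o) = 104
O(-3)*(-25) = 104*(-25) = -2600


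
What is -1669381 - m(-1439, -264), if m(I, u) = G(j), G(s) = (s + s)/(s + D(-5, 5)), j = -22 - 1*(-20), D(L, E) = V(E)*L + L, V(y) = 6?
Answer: -61767101/37 ≈ -1.6694e+6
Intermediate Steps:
D(L, E) = 7*L (D(L, E) = 6*L + L = 7*L)
j = -2 (j = -22 + 20 = -2)
G(s) = 2*s/(-35 + s) (G(s) = (s + s)/(s + 7*(-5)) = (2*s)/(s - 35) = (2*s)/(-35 + s) = 2*s/(-35 + s))
m(I, u) = 4/37 (m(I, u) = 2*(-2)/(-35 - 2) = 2*(-2)/(-37) = 2*(-2)*(-1/37) = 4/37)
-1669381 - m(-1439, -264) = -1669381 - 1*4/37 = -1669381 - 4/37 = -61767101/37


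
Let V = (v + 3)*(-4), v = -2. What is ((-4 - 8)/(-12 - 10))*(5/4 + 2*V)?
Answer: -81/22 ≈ -3.6818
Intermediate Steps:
V = -4 (V = (-2 + 3)*(-4) = 1*(-4) = -4)
((-4 - 8)/(-12 - 10))*(5/4 + 2*V) = ((-4 - 8)/(-12 - 10))*(5/4 + 2*(-4)) = (-12/(-22))*(5*(1/4) - 8) = (-12*(-1/22))*(5/4 - 8) = (6/11)*(-27/4) = -81/22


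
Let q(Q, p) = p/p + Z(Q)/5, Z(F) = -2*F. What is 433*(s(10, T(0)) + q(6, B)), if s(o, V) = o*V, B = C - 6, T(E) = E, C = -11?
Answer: -3031/5 ≈ -606.20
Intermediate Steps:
B = -17 (B = -11 - 6 = -17)
q(Q, p) = 1 - 2*Q/5 (q(Q, p) = p/p - 2*Q/5 = 1 - 2*Q*(⅕) = 1 - 2*Q/5)
s(o, V) = V*o
433*(s(10, T(0)) + q(6, B)) = 433*(0*10 + (1 - ⅖*6)) = 433*(0 + (1 - 12/5)) = 433*(0 - 7/5) = 433*(-7/5) = -3031/5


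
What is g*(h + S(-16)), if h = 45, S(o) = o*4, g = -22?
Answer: 418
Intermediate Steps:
S(o) = 4*o
g*(h + S(-16)) = -22*(45 + 4*(-16)) = -22*(45 - 64) = -22*(-19) = 418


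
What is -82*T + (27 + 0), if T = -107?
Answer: 8801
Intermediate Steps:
-82*T + (27 + 0) = -82*(-107) + (27 + 0) = 8774 + 27 = 8801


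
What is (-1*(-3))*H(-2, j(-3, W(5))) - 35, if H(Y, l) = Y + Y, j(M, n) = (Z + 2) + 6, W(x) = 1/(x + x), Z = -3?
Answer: -47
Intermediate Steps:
W(x) = 1/(2*x)
j(M, n) = 5 (j(M, n) = (-3 + 2) + 6 = -1 + 6 = 5)
H(Y, l) = 2*Y
(-1*(-3))*H(-2, j(-3, W(5))) - 35 = (-1*(-3))*(2*(-2)) - 35 = 3*(-4) - 35 = -12 - 35 = -47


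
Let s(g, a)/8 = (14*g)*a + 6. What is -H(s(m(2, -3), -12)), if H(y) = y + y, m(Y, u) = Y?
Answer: 5280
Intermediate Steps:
s(g, a) = 48 + 112*a*g (s(g, a) = 8*((14*g)*a + 6) = 8*(14*a*g + 6) = 8*(6 + 14*a*g) = 48 + 112*a*g)
H(y) = 2*y
-H(s(m(2, -3), -12)) = -2*(48 + 112*(-12)*2) = -2*(48 - 2688) = -2*(-2640) = -1*(-5280) = 5280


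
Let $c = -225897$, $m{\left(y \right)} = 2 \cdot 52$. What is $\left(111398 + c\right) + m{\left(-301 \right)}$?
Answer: $-114395$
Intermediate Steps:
$m{\left(y \right)} = 104$
$\left(111398 + c\right) + m{\left(-301 \right)} = \left(111398 - 225897\right) + 104 = -114499 + 104 = -114395$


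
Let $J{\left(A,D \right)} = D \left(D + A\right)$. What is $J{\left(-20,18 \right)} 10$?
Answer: $-360$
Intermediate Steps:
$J{\left(A,D \right)} = D \left(A + D\right)$
$J{\left(-20,18 \right)} 10 = 18 \left(-20 + 18\right) 10 = 18 \left(-2\right) 10 = \left(-36\right) 10 = -360$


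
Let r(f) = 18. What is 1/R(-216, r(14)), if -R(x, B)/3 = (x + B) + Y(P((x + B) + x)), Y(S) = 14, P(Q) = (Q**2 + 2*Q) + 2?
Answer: 1/552 ≈ 0.0018116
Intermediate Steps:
P(Q) = 2 + Q**2 + 2*Q
R(x, B) = -42 - 3*B - 3*x (R(x, B) = -3*((x + B) + 14) = -3*((B + x) + 14) = -3*(14 + B + x) = -42 - 3*B - 3*x)
1/R(-216, r(14)) = 1/(-42 - 3*18 - 3*(-216)) = 1/(-42 - 54 + 648) = 1/552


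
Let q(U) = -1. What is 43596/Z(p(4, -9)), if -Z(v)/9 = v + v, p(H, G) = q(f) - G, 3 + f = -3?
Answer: -1211/4 ≈ -302.75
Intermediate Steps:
f = -6 (f = -3 - 3 = -6)
p(H, G) = -1 - G
Z(v) = -18*v (Z(v) = -9*(v + v) = -18*v)
43596/Z(p(4, -9)) = 43596/((-18*(-1 - 1*(-9)))) = 43596/((-18*(-1 + 9))) = 43596/((-18*8)) = 43596/(-144) = 43596*(-1/144) = -1211/4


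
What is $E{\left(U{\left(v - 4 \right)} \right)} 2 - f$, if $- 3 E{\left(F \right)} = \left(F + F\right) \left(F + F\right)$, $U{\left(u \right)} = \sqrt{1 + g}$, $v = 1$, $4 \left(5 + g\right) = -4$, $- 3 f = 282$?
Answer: $\frac{322}{3} \approx 107.33$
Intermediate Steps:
$f = -94$ ($f = \left(- \frac{1}{3}\right) 282 = -94$)
$g = -6$ ($g = -5 + \frac{1}{4} \left(-4\right) = -5 - 1 = -6$)
$U{\left(u \right)} = i \sqrt{5}$ ($U{\left(u \right)} = \sqrt{1 - 6} = \sqrt{-5} = i \sqrt{5}$)
$E{\left(F \right)} = - \frac{4 F^{2}}{3}$ ($E{\left(F \right)} = - \frac{\left(F + F\right) \left(F + F\right)}{3} = - \frac{2 F 2 F}{3} = - \frac{4 F^{2}}{3}$)
$E{\left(U{\left(v - 4 \right)} \right)} 2 - f = - \frac{4 \left(i \sqrt{5}\right)^{2}}{3} \cdot 2 - -94 = \left(- \frac{4}{3}\right) \left(-5\right) 2 + 94 = \frac{20}{3} \cdot 2 + 94 = \frac{40}{3} + 94 = \frac{322}{3}$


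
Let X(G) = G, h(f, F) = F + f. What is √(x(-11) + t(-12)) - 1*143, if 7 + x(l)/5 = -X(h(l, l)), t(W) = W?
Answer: -143 + 3*√7 ≈ -135.06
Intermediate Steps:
x(l) = -35 - 10*l (x(l) = -35 + 5*(-(l + l)) = -35 + 5*(-2*l) = -35 - 10*l)
√(x(-11) + t(-12)) - 1*143 = √((-35 - 10*(-11)) - 12) - 1*143 = √((-35 + 110) - 12) - 143 = √(75 - 12) - 143 = √63 - 143 = 3*√7 - 143 = -143 + 3*√7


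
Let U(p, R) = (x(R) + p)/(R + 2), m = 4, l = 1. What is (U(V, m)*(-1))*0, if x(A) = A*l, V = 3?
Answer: 0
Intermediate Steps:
x(A) = A (x(A) = A*1 = A)
U(p, R) = (R + p)/(2 + R) (U(p, R) = (R + p)/(R + 2) = (R + p)/(2 + R))
(U(V, m)*(-1))*0 = (((4 + 3)/(2 + 4))*(-1))*0 = ((7/6)*(-1))*0 = -7/6*0 = 0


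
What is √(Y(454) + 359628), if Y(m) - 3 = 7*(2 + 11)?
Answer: √359722 ≈ 599.77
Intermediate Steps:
Y(m) = 94 (Y(m) = 3 + 7*(2 + 11) = 3 + 7*13 = 3 + 91 = 94)
√(Y(454) + 359628) = √(94 + 359628) = √359722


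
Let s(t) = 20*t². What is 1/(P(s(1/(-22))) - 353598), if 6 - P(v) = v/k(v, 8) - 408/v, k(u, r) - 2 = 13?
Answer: -1815/623848901 ≈ -2.9094e-6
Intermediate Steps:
k(u, r) = 15 (k(u, r) = 2 + 13 = 15)
P(v) = 6 + 408/v - v/15 (P(v) = 6 - (v/15 - 408/v) = 6 - (-408/v + v/15) = 6 + (408/v - v/15) = 6 + 408/v - v/15)
1/(P(s(1/(-22))) - 353598) = 1/((6 + 408/((20*(1/(-22))²)) - 4*(1/(-22))²/3) - 353598) = 1/((6 + 408/((20*(-1/22)²)) - 4*(-1/22)²/3) - 353598) = 1/((6 + 408/((20*(1/484))) - 4/(3*484)) - 353598) = 1/((6 + 408/(5/121) - 1/15*5/121) - 353598) = 1/((6 + 408*(121/5) - 1/363) - 353598) = 1/((6 + 49368/5 - 1/363) - 353598) = 1/(17931469/1815 - 353598) = 1/(-623848901/1815) = -1815/623848901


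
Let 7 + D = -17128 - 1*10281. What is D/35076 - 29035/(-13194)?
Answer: 54725413/38566062 ≈ 1.4190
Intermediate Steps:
D = -27416 (D = -7 + (-17128 - 1*10281) = -7 + (-17128 - 10281) = -7 - 27409 = -27416)
D/35076 - 29035/(-13194) = -27416/35076 - 29035/(-13194) = -27416*1/35076 - 29035*(-1/13194) = -6854/8769 + 29035/13194 = 54725413/38566062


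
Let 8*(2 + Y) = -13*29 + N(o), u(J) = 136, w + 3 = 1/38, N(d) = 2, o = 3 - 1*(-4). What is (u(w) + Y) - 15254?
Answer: -121335/8 ≈ -15167.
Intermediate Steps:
o = 7 (o = 3 + 4 = 7)
w = -113/38 (w = -3 + 1/38 = -113/38 ≈ -2.9737)
Y = -391/8 (Y = -2 + (-13*29 + 2)/8 = -2 + (-377 + 2)/8 = -2 + (⅛)*(-375) = -2 - 375/8 = -391/8 ≈ -48.875)
(u(w) + Y) - 15254 = (136 - 391/8) - 15254 = 697/8 - 15254 = -121335/8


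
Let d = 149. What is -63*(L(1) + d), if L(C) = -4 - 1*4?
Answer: -8883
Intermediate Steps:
L(C) = -8 (L(C) = -4 - 4 = -8)
-63*(L(1) + d) = -63*(-8 + 149) = -63*141 = -8883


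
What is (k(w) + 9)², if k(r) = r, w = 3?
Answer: 144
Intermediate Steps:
(k(w) + 9)² = (3 + 9)² = 12² = 144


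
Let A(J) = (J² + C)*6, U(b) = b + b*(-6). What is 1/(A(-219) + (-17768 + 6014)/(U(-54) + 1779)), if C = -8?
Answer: 683/196507476 ≈ 3.4757e-6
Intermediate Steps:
U(b) = -5*b (U(b) = b - 6*b = -5*b)
A(J) = -48 + 6*J² (A(J) = (J² - 8)*6 = (-8 + J²)*6 = -48 + 6*J²)
1/(A(-219) + (-17768 + 6014)/(U(-54) + 1779)) = 1/((-48 + 6*(-219)²) + (-17768 + 6014)/(-5*(-54) + 1779)) = 1/((-48 + 6*47961) - 11754/(270 + 1779)) = 1/((-48 + 287766) - 11754/2049) = 1/(287718 - 11754*1/2049) = 1/(287718 - 3918/683) = 1/(196507476/683) = 683/196507476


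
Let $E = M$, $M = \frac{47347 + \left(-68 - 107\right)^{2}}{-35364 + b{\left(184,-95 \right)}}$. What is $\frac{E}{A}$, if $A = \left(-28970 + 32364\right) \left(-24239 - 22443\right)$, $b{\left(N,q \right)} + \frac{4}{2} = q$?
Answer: $\frac{19493}{1404598756097} \approx 1.3878 \cdot 10^{-8}$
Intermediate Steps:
$b{\left(N,q \right)} = -2 + q$
$A = -158438708$ ($A = 3394 \left(-46682\right) = -158438708$)
$M = - \frac{77972}{35461}$ ($M = \frac{47347 + \left(-68 - 107\right)^{2}}{-35364 - 97} = \frac{47347 + \left(-175\right)^{2}}{-35364 - 97} = \frac{47347 + 30625}{-35461} = 77972 \left(- \frac{1}{35461}\right) = - \frac{77972}{35461} \approx -2.1988$)
$E = - \frac{77972}{35461} \approx -2.1988$
$\frac{E}{A} = - \frac{77972}{35461 \left(-158438708\right)} = \left(- \frac{77972}{35461}\right) \left(- \frac{1}{158438708}\right) = \frac{19493}{1404598756097}$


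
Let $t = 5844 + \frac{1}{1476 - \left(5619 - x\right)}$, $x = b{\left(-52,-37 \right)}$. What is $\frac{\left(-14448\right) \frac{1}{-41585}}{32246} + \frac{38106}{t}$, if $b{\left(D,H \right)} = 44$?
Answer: $\frac{20945202066702618}{3212185837134005} \approx 6.5205$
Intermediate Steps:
$x = 44$
$t = \frac{23954555}{4099}$ ($t = 5844 + \frac{1}{1476 - \left(5619 - 44\right)} = 5844 + \frac{1}{1476 - 5575} = 5844 + \frac{1}{-4099} = 5844 - \frac{1}{4099} = \frac{23954555}{4099} \approx 5844.0$)
$\frac{\left(-14448\right) \frac{1}{-41585}}{32246} + \frac{38106}{t} = \frac{\left(-14448\right) \frac{1}{-41585}}{32246} + \frac{38106}{\frac{23954555}{4099}} = \left(-14448\right) \left(- \frac{1}{41585}\right) \frac{1}{32246} + 38106 \cdot \frac{4099}{23954555} = \frac{14448}{41585} \cdot \frac{1}{32246} + \frac{156196494}{23954555} = \frac{7224}{670474955} + \frac{156196494}{23954555} = \frac{20945202066702618}{3212185837134005}$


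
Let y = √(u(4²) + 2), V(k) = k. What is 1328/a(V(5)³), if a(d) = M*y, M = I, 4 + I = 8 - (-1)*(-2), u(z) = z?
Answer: 332*√2/3 ≈ 156.51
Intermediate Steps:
y = 3*√2 (y = √(4² + 2) = √(16 + 2) = √18 = 3*√2 ≈ 4.2426)
I = 2 (I = -4 + (8 - (-1)*(-2)) = -4 + (8 - 1*2) = -4 + (8 - 2) = -4 + 6 = 2)
M = 2
a(d) = 6*√2 (a(d) = 2*(3*√2) = 6*√2)
1328/a(V(5)³) = 1328/((6*√2)) = 1328*(√2/12) = 332*√2/3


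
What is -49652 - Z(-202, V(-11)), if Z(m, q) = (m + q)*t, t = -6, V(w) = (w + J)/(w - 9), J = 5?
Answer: -254311/5 ≈ -50862.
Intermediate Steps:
V(w) = (5 + w)/(-9 + w) (V(w) = (w + 5)/(w - 9) = (5 + w)/(-9 + w))
Z(m, q) = -6*m - 6*q (Z(m, q) = (m + q)*(-6) = -6*m - 6*q)
-49652 - Z(-202, V(-11)) = -49652 - (-6*(-202) - 6*(5 - 11)/(-9 - 11)) = -49652 - (1212 - 6*(-6)/(-20)) = -49652 - (1212 - (-3)*(-6)/10) = -49652 - (1212 - 6*3/10) = -49652 - (1212 - 9/5) = -49652 - 1*6051/5 = -49652 - 6051/5 = -254311/5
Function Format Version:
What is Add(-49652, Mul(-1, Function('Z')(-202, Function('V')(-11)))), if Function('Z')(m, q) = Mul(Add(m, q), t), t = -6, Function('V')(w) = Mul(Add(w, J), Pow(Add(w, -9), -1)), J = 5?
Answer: Rational(-254311, 5) ≈ -50862.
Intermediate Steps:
Function('V')(w) = Mul(Pow(Add(-9, w), -1), Add(5, w)) (Function('V')(w) = Mul(Add(w, 5), Pow(Add(w, -9), -1)) = Mul(Add(5, w), Pow(Add(-9, w), -1)) = Mul(Pow(Add(-9, w), -1), Add(5, w)))
Function('Z')(m, q) = Add(Mul(-6, m), Mul(-6, q)) (Function('Z')(m, q) = Mul(Add(m, q), -6) = Add(Mul(-6, m), Mul(-6, q)))
Add(-49652, Mul(-1, Function('Z')(-202, Function('V')(-11)))) = Add(-49652, Mul(-1, Add(Mul(-6, -202), Mul(-6, Mul(Pow(Add(-9, -11), -1), Add(5, -11)))))) = Add(-49652, Mul(-1, Add(1212, Mul(-6, Mul(Pow(-20, -1), -6))))) = Add(-49652, Mul(-1, Add(1212, Mul(-6, Mul(Rational(-1, 20), -6))))) = Add(-49652, Mul(-1, Add(1212, Mul(-6, Rational(3, 10))))) = Add(-49652, Mul(-1, Add(1212, Rational(-9, 5)))) = Add(-49652, Mul(-1, Rational(6051, 5))) = Add(-49652, Rational(-6051, 5)) = Rational(-254311, 5)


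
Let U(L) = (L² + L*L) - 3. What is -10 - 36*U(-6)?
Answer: -2494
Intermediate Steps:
U(L) = -3 + 2*L² (U(L) = (L² + L²) - 3 = 2*L² - 3 = -3 + 2*L²)
-10 - 36*U(-6) = -10 - 36*(-3 + 2*(-6)²) = -10 - 36*(-3 + 2*36) = -10 - 36*(-3 + 72) = -10 - 36*69 = -10 - 2484 = -2494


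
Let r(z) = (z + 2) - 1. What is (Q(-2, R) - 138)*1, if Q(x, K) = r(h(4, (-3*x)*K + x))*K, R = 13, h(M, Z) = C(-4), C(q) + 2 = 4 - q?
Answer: -47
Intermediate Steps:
C(q) = 2 - q (C(q) = -2 + (4 - q) = 2 - q)
h(M, Z) = 6 (h(M, Z) = 2 - 1*(-4) = 2 + 4 = 6)
r(z) = 1 + z (r(z) = (2 + z) - 1 = 1 + z)
Q(x, K) = 7*K (Q(x, K) = (1 + 6)*K = 7*K)
(Q(-2, R) - 138)*1 = (7*13 - 138)*1 = (91 - 138)*1 = -47*1 = -47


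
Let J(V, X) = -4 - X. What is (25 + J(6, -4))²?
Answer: 625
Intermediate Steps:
(25 + J(6, -4))² = (25 + (-4 - 1*(-4)))² = (25 + (-4 + 4))² = (25 + 0)² = 25² = 625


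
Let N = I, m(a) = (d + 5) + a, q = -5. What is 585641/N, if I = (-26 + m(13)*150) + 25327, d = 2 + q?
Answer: 585641/27551 ≈ 21.257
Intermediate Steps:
d = -3 (d = 2 - 5 = -3)
m(a) = 2 + a (m(a) = (-3 + 5) + a = 2 + a)
I = 27551 (I = (-26 + (2 + 13)*150) + 25327 = (-26 + 15*150) + 25327 = (-26 + 2250) + 25327 = 2224 + 25327 = 27551)
N = 27551
585641/N = 585641/27551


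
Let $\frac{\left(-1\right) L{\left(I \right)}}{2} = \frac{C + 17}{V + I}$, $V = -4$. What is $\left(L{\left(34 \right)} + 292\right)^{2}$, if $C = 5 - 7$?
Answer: $84681$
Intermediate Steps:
$C = -2$
$L{\left(I \right)} = - \frac{30}{-4 + I}$ ($L{\left(I \right)} = - 2 \frac{-2 + 17}{-4 + I} = - 2 \frac{15}{-4 + I} = - \frac{30}{-4 + I}$)
$\left(L{\left(34 \right)} + 292\right)^{2} = \left(- \frac{30}{-4 + 34} + 292\right)^{2} = \left(- \frac{30}{30} + 292\right)^{2} = \left(\left(-30\right) \frac{1}{30} + 292\right)^{2} = \left(-1 + 292\right)^{2} = 291^{2} = 84681$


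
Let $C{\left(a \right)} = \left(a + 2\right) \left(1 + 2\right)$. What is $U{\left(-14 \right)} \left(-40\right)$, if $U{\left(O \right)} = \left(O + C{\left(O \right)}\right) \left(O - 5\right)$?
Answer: $-38000$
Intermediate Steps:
$C{\left(a \right)} = 6 + 3 a$ ($C{\left(a \right)} = \left(2 + a\right) 3 = 6 + 3 a$)
$U{\left(O \right)} = \left(-5 + O\right) \left(6 + 4 O\right)$ ($U{\left(O \right)} = \left(O + \left(6 + 3 O\right)\right) \left(O - 5\right) = \left(6 + 4 O\right) \left(-5 + O\right) = \left(-5 + O\right) \left(6 + 4 O\right)$)
$U{\left(-14 \right)} \left(-40\right) = \left(-30 - -196 + 4 \left(-14\right)^{2}\right) \left(-40\right) = \left(-30 + 196 + 4 \cdot 196\right) \left(-40\right) = \left(-30 + 196 + 784\right) \left(-40\right) = 950 \left(-40\right) = -38000$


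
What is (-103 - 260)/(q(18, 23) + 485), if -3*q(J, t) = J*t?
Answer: -363/347 ≈ -1.0461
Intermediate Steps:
q(J, t) = -J*t/3
(-103 - 260)/(q(18, 23) + 485) = (-103 - 260)/(-⅓*18*23 + 485) = -363/(-138 + 485) = -363/347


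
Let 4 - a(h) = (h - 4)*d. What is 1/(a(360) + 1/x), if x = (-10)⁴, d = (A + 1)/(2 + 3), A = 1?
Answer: -10000/1383999 ≈ -0.0072254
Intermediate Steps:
d = ⅖ (d = (1 + 1)/(2 + 3) = 2/5 = 2*(⅕) = ⅖ ≈ 0.40000)
x = 10000
a(h) = 28/5 - 2*h/5 (a(h) = 4 - (h - 4)*2/5 = 4 - (-4 + h)*2/5 = 4 - (-8/5 + 2*h/5) = 4 + (8/5 - 2*h/5) = 28/5 - 2*h/5)
1/(a(360) + 1/x) = 1/((28/5 - ⅖*360) + 1/10000) = 1/((28/5 - 144) + 1/10000) = 1/(-692/5 + 1/10000) = 1/(-1383999/10000) = -10000/1383999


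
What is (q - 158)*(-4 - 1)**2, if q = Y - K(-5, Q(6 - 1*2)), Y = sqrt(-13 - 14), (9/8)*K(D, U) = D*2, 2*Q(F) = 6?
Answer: -33550/9 + 75*I*sqrt(3) ≈ -3727.8 + 129.9*I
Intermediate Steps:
Q(F) = 3 (Q(F) = (1/2)*6 = 3)
K(D, U) = 16*D/9 (K(D, U) = 8*(D*2)/9 = 8*(2*D)/9 = 16*D/9)
Y = 3*I*sqrt(3) (Y = sqrt(-27) = 3*I*sqrt(3) ≈ 5.1962*I)
q = 80/9 + 3*I*sqrt(3) (q = 3*I*sqrt(3) - 16*(-5)/9 = 3*I*sqrt(3) - 1*(-80/9) = 3*I*sqrt(3) + 80/9 = 80/9 + 3*I*sqrt(3) ≈ 8.8889 + 5.1962*I)
(q - 158)*(-4 - 1)**2 = ((80/9 + 3*I*sqrt(3)) - 158)*(-4 - 1)**2 = (-1342/9 + 3*I*sqrt(3))*(-5)**2 = (-1342/9 + 3*I*sqrt(3))*25 = -33550/9 + 75*I*sqrt(3)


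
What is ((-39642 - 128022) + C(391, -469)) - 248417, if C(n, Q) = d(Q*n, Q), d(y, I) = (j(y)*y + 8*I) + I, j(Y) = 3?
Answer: -970439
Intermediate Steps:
d(y, I) = 3*y + 9*I (d(y, I) = (3*y + 8*I) + I = 3*y + 9*I)
C(n, Q) = 9*Q + 3*Q*n (C(n, Q) = 3*(Q*n) + 9*Q = 3*Q*n + 9*Q = 9*Q + 3*Q*n)
((-39642 - 128022) + C(391, -469)) - 248417 = ((-39642 - 128022) + 3*(-469)*(3 + 391)) - 248417 = (-167664 + 3*(-469)*394) - 248417 = (-167664 - 554358) - 248417 = -722022 - 248417 = -970439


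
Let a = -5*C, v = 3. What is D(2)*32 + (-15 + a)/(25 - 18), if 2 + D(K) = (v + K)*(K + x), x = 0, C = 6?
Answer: 1747/7 ≈ 249.57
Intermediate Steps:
a = -30 (a = -5*6 = -30)
D(K) = -2 + K*(3 + K) (D(K) = -2 + (3 + K)*(K + 0) = -2 + (3 + K)*K = -2 + K*(3 + K))
D(2)*32 + (-15 + a)/(25 - 18) = (-2 + 2² + 3*2)*32 + (-15 - 30)/(25 - 18) = (-2 + 4 + 6)*32 - 45/7 = 8*32 - 45*⅐ = 256 - 45/7 = 1747/7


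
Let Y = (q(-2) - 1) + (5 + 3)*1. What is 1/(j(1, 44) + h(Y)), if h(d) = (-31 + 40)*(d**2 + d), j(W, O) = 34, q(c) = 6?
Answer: 1/1672 ≈ 0.00059809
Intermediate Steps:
Y = 13 (Y = (6 - 1) + (5 + 3)*1 = 5 + 8*1 = 5 + 8 = 13)
h(d) = 9*d + 9*d**2 (h(d) = 9*(d + d**2) = 9*d + 9*d**2)
1/(j(1, 44) + h(Y)) = 1/(34 + 9*13*(1 + 13)) = 1/(34 + 9*13*14) = 1/(34 + 1638) = 1/1672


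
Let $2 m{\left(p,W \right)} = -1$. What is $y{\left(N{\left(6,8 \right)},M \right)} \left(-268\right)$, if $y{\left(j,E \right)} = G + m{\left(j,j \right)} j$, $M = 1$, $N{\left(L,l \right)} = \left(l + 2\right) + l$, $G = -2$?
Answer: $2948$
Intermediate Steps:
$m{\left(p,W \right)} = - \frac{1}{2}$ ($m{\left(p,W \right)} = \frac{1}{2} \left(-1\right) = - \frac{1}{2}$)
$N{\left(L,l \right)} = 2 + 2 l$ ($N{\left(L,l \right)} = \left(2 + l\right) + l = 2 + 2 l$)
$y{\left(j,E \right)} = -2 - \frac{j}{2}$
$y{\left(N{\left(6,8 \right)},M \right)} \left(-268\right) = \left(-2 - \frac{2 + 2 \cdot 8}{2}\right) \left(-268\right) = \left(-2 - \frac{2 + 16}{2}\right) \left(-268\right) = \left(-2 - 9\right) \left(-268\right) = \left(-11\right) \left(-268\right) = 2948$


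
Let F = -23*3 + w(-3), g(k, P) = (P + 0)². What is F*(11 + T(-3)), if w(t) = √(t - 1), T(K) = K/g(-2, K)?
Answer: -736 + 64*I/3 ≈ -736.0 + 21.333*I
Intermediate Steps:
g(k, P) = P²
T(K) = 1/K (T(K) = K/(K²) = K/K² = 1/K)
w(t) = √(-1 + t)
F = -69 + 2*I (F = -23*3 + √(-1 - 3) = -69 + √(-4) = -69 + 2*I ≈ -69.0 + 2.0*I)
F*(11 + T(-3)) = (-69 + 2*I)*(11 + 1/(-3)) = (-69 + 2*I)*(11 - ⅓) = (-69 + 2*I)*(32/3) = -736 + 64*I/3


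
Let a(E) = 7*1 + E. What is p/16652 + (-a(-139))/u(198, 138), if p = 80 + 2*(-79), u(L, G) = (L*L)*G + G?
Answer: -1521031/326420830 ≈ -0.0046597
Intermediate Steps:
u(L, G) = G + G*L² (u(L, G) = L²*G + G = G*L² + G = G + G*L²)
a(E) = 7 + E
p = -78 (p = 80 - 158 = -78)
p/16652 + (-a(-139))/u(198, 138) = -78/16652 + (-(7 - 139))/((138*(1 + 198²))) = -78*1/16652 + (-1*(-132))/((138*(1 + 39204))) = -39/8326 + 132/((138*39205)) = -39/8326 + 132/5410290 = -39/8326 + 132*(1/5410290) = -39/8326 + 22/901715 = -1521031/326420830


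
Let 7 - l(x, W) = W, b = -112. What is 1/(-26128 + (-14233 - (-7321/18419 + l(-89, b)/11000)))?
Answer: -202609000/8177423509861 ≈ -2.4777e-5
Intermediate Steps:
l(x, W) = 7 - W
1/(-26128 + (-14233 - (-7321/18419 + l(-89, b)/11000))) = 1/(-26128 + (-14233 - (-7321/18419 + (7 - 1*(-112))/11000))) = 1/(-26128 + (-14233 - (-7321*1/18419 + (7 + 112)*(1/11000)))) = 1/(-26128 + (-14233 - (-7321/18419 + 119*(1/11000)))) = 1/(-26128 + (-14233 - (-7321/18419 + 119/11000))) = 1/(-26128 + (-14233 - 1*(-78339139/202609000))) = 1/(-26128 + (-14233 + 78339139/202609000)) = 1/(-26128 - 2883655557861/202609000) = 1/(-8177423509861/202609000) = -202609000/8177423509861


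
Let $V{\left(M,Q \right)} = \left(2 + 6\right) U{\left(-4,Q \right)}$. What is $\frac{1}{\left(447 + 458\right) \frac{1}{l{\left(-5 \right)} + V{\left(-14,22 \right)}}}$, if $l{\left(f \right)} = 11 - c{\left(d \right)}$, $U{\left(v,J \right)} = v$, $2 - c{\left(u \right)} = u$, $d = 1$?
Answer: $- \frac{22}{905} \approx -0.024309$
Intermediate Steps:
$c{\left(u \right)} = 2 - u$
$V{\left(M,Q \right)} = -32$ ($V{\left(M,Q \right)} = \left(2 + 6\right) \left(-4\right) = 8 \left(-4\right) = -32$)
$l{\left(f \right)} = 10$ ($l{\left(f \right)} = 11 - \left(2 - 1\right) = 11 - 1 = 10$)
$\frac{1}{\left(447 + 458\right) \frac{1}{l{\left(-5 \right)} + V{\left(-14,22 \right)}}} = \frac{1}{\left(447 + 458\right) \frac{1}{10 - 32}} = \frac{1}{905 \frac{1}{-22}} = \frac{1}{905 \left(- \frac{1}{22}\right)} = \frac{1}{- \frac{905}{22}} = - \frac{22}{905}$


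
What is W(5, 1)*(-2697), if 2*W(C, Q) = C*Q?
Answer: -13485/2 ≈ -6742.5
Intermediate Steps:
W(C, Q) = C*Q/2 (W(C, Q) = (C*Q)/2 = C*Q/2)
W(5, 1)*(-2697) = ((½)*5*1)*(-2697) = (5/2)*(-2697) = -13485/2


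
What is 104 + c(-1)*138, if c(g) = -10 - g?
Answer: -1138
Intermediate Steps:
104 + c(-1)*138 = 104 + (-10 - 1*(-1))*138 = 104 + (-10 + 1)*138 = 104 - 9*138 = 104 - 1242 = -1138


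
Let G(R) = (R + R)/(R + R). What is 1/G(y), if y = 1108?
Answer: 1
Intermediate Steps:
G(R) = 1 (G(R) = (2*R)/((2*R)) = (2*R)*(1/(2*R)) = 1)
1/G(y) = 1/1 = 1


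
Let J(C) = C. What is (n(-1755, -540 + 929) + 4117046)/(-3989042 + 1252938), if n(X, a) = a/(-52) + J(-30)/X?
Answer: -1926774035/1280496672 ≈ -1.5047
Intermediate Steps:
n(X, a) = -30/X - a/52 (n(X, a) = a/(-52) - 30/X = a*(-1/52) - 30/X = -a/52 - 30/X = -30/X - a/52)
(n(-1755, -540 + 929) + 4117046)/(-3989042 + 1252938) = ((-30/(-1755) - (-540 + 929)/52) + 4117046)/(-3989042 + 1252938) = ((-30*(-1/1755) - 1/52*389) + 4117046)/(-2736104) = ((2/117 - 389/52) + 4117046)*(-1/2736104) = (-3493/468 + 4117046)*(-1/2736104) = (1926774035/468)*(-1/2736104) = -1926774035/1280496672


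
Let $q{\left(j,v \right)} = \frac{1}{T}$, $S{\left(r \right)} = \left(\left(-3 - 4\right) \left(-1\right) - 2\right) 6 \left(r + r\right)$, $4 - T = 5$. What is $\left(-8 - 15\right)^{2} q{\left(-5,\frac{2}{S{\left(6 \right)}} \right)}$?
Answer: $-529$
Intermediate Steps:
$T = -1$ ($T = 4 - 5 = -1$)
$S{\left(r \right)} = 60 r$ ($S{\left(r \right)} = \left(\left(-7\right) \left(-1\right) - 2\right) 6 \cdot 2 r = \left(7 - 2\right) 12 r = 5 \cdot 12 r = 60 r$)
$q{\left(j,v \right)} = -1$ ($q{\left(j,v \right)} = \frac{1}{-1} = -1$)
$\left(-8 - 15\right)^{2} q{\left(-5,\frac{2}{S{\left(6 \right)}} \right)} = \left(-8 - 15\right)^{2} \left(-1\right) = \left(-23\right)^{2} \left(-1\right) = 529 \left(-1\right) = -529$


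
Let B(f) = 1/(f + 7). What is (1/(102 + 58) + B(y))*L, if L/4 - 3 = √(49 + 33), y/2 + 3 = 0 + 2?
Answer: 99/40 + 33*√82/40 ≈ 9.9457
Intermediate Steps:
y = -2 (y = -6 + 2*(0 + 2) = -6 + 2*2 = -6 + 4 = -2)
B(f) = 1/(7 + f)
L = 12 + 4*√82 (L = 12 + 4*√(49 + 33) = 12 + 4*√82 ≈ 48.222)
(1/(102 + 58) + B(y))*L = (1/(102 + 58) + 1/(7 - 2))*(12 + 4*√82) = (1/160 + 1/5)*(12 + 4*√82) = (1/160 + ⅕)*(12 + 4*√82) = 33*(12 + 4*√82)/160 = 99/40 + 33*√82/40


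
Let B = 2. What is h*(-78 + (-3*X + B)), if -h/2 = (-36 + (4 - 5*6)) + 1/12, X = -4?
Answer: -23776/3 ≈ -7925.3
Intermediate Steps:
h = 743/6 (h = -2*((-36 + (4 - 5*6)) + 1/12) = -2*((-36 + (4 - 30)) + 1/12) = -2*((-36 - 26) + 1/12) = -2*(-62 + 1/12) = -2*(-743/12) = 743/6 ≈ 123.83)
h*(-78 + (-3*X + B)) = 743*(-78 + (-3*(-4) + 2))/6 = 743*(-78 + (12 + 2))/6 = 743*(-78 + 14)/6 = (743/6)*(-64) = -23776/3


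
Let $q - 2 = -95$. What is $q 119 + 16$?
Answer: $-11051$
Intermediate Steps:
$q = -93$ ($q = 2 - 95 = -93$)
$q 119 + 16 = \left(-93\right) 119 + 16 = -11067 + 16 = -11051$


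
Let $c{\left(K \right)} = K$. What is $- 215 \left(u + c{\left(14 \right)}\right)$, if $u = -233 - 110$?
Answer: $70735$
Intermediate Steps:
$u = -343$
$- 215 \left(u + c{\left(14 \right)}\right) = - 215 \left(-343 + 14\right) = \left(-215\right) \left(-329\right) = 70735$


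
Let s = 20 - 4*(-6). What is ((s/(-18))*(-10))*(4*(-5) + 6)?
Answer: -3080/9 ≈ -342.22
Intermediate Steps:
s = 44 (s = 20 - 1*(-24) = 20 + 24 = 44)
((s/(-18))*(-10))*(4*(-5) + 6) = ((44/(-18))*(-10))*(4*(-5) + 6) = ((44*(-1/18))*(-10))*(-20 + 6) = -22/9*(-10)*(-14) = (220/9)*(-14) = -3080/9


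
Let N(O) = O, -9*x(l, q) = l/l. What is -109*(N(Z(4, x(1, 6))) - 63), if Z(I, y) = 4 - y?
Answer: 57770/9 ≈ 6418.9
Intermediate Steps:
x(l, q) = -⅑ (x(l, q) = -l/(9*l) = -⅑*1 = -⅑)
-109*(N(Z(4, x(1, 6))) - 63) = -109*((4 - 1*(-⅑)) - 63) = -109*((4 + ⅑) - 63) = -109*(37/9 - 63) = -109*(-530/9) = 57770/9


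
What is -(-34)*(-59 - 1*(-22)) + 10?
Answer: -1248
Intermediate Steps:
-(-34)*(-59 - 1*(-22)) + 10 = -(-34)*(-59 + 22) + 10 = -(-34)*(-37) + 10 = -34*37 + 10 = -1258 + 10 = -1248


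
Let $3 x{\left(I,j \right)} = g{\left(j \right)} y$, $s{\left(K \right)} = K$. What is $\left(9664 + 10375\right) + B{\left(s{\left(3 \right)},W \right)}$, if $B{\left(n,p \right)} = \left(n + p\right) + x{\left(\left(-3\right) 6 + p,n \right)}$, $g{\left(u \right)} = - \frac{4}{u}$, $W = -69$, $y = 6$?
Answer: $\frac{59911}{3} \approx 19970.0$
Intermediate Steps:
$x{\left(I,j \right)} = - \frac{8}{j}$ ($x{\left(I,j \right)} = \frac{- \frac{4}{j} 6}{3} = \frac{\left(-24\right) \frac{1}{j}}{3} = - \frac{8}{j}$)
$B{\left(n,p \right)} = n + p - \frac{8}{n}$ ($B{\left(n,p \right)} = \left(n + p\right) - \frac{8}{n} = n + p - \frac{8}{n}$)
$\left(9664 + 10375\right) + B{\left(s{\left(3 \right)},W \right)} = \left(9664 + 10375\right) - \left(66 + \frac{8}{3}\right) = 20039 - \frac{206}{3} = \frac{59911}{3}$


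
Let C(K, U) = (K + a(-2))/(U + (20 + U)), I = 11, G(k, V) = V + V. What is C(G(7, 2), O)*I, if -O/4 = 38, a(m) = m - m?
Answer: -11/71 ≈ -0.15493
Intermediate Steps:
a(m) = 0
G(k, V) = 2*V
O = -152 (O = -4*38 = -152)
C(K, U) = K/(20 + 2*U) (C(K, U) = (K + 0)/(U + (20 + U)) = K/(20 + 2*U))
C(G(7, 2), O)*I = ((2*2)/(2*(10 - 152)))*11 = ((1/2)*4/(-142))*11 = ((1/2)*4*(-1/142))*11 = -1/71*11 = -11/71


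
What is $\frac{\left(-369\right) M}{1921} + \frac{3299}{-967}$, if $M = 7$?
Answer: $- \frac{8835140}{1857607} \approx -4.7562$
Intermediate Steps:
$\frac{\left(-369\right) M}{1921} + \frac{3299}{-967} = \frac{\left(-369\right) 7}{1921} + \frac{3299}{-967} = \left(-2583\right) \frac{1}{1921} + 3299 \left(- \frac{1}{967}\right) = - \frac{2583}{1921} - \frac{3299}{967} = - \frac{8835140}{1857607}$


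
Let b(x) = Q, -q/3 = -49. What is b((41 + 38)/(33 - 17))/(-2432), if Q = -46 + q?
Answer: -101/2432 ≈ -0.041530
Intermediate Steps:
q = 147 (q = -3*(-49) = 147)
Q = 101 (Q = -46 + 147 = 101)
b(x) = 101
b((41 + 38)/(33 - 17))/(-2432) = 101/(-2432) = 101*(-1/2432) = -101/2432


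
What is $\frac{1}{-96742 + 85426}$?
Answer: $- \frac{1}{11316} \approx -8.837 \cdot 10^{-5}$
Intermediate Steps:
$\frac{1}{-96742 + 85426} = \frac{1}{-11316} = - \frac{1}{11316}$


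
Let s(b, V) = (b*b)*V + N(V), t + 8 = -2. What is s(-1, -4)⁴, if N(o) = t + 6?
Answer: 4096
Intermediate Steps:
t = -10 (t = -8 - 2 = -10)
N(o) = -4 (N(o) = -10 + 6 = -4)
s(b, V) = -4 + V*b² (s(b, V) = (b*b)*V - 4 = b²*V - 4 = V*b² - 4 = -4 + V*b²)
s(-1, -4)⁴ = (-4 - 4*(-1)²)⁴ = (-4 - 4*1)⁴ = (-4 - 4)⁴ = (-8)⁴ = 4096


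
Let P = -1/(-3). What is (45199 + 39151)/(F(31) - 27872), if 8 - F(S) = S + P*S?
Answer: -126525/41858 ≈ -3.0227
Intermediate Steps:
P = 1/3 (P = -1*(-1/3) = 1/3 ≈ 0.33333)
F(S) = 8 - 4*S/3 (F(S) = 8 - (S + S/3) = 8 - 4*S/3)
(45199 + 39151)/(F(31) - 27872) = (45199 + 39151)/((8 - 4/3*31) - 27872) = 84350/((8 - 124/3) - 27872) = 84350/(-100/3 - 27872) = 84350/(-83716/3) = 84350*(-3/83716) = -126525/41858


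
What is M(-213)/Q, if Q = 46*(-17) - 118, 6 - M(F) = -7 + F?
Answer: -113/450 ≈ -0.25111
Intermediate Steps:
M(F) = 13 - F (M(F) = 6 - (-7 + F) = 6 + (7 - F) = 13 - F)
Q = -900 (Q = -782 - 118 = -900)
M(-213)/Q = (13 - 1*(-213))/(-900) = (13 + 213)*(-1/900) = 226*(-1/900) = -113/450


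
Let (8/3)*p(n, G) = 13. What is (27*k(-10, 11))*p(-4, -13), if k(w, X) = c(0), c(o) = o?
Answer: 0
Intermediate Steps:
p(n, G) = 39/8 (p(n, G) = (3/8)*13 = 39/8)
k(w, X) = 0
(27*k(-10, 11))*p(-4, -13) = (27*0)*(39/8) = 0*(39/8) = 0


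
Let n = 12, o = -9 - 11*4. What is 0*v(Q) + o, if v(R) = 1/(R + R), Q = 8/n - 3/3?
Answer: -53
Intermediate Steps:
o = -53 (o = -9 - 44 = -53)
Q = -⅓ (Q = 8/12 - 3/3 = 8*(1/12) - 3*⅓ = ⅔ - 1 = -⅓ ≈ -0.33333)
v(R) = 1/(2*R)
0*v(Q) + o = 0*(1/(2*(-⅓))) - 53 = 0*((½)*(-3)) - 53 = 0*(-3/2) - 53 = 0 - 53 = -53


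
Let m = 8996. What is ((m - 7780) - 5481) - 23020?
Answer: -27285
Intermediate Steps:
((m - 7780) - 5481) - 23020 = ((8996 - 7780) - 5481) - 23020 = (1216 - 5481) - 23020 = -4265 - 23020 = -27285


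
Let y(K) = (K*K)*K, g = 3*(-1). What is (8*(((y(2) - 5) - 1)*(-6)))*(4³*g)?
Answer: 18432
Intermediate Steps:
g = -3
y(K) = K³ (y(K) = K²*K = K³)
(8*(((y(2) - 5) - 1)*(-6)))*(4³*g) = (8*(((2³ - 5) - 1)*(-6)))*(4³*(-3)) = (8*(((8 - 5) - 1)*(-6)))*(64*(-3)) = (8*((3 - 1)*(-6)))*(-192) = (8*(2*(-6)))*(-192) = (8*(-12))*(-192) = -96*(-192) = 18432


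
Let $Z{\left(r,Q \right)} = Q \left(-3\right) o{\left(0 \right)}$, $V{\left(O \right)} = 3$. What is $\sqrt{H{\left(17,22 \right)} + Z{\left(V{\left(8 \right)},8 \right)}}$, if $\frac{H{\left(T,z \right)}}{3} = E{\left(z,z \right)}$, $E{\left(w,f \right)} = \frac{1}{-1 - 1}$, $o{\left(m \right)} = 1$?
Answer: $\frac{i \sqrt{102}}{2} \approx 5.0498 i$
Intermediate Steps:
$E{\left(w,f \right)} = - \frac{1}{2}$ ($E{\left(w,f \right)} = \frac{1}{-2} = - \frac{1}{2}$)
$H{\left(T,z \right)} = - \frac{3}{2}$ ($H{\left(T,z \right)} = 3 \left(- \frac{1}{2}\right) = - \frac{3}{2}$)
$Z{\left(r,Q \right)} = - 3 Q$ ($Z{\left(r,Q \right)} = Q \left(-3\right) 1 = - 3 Q 1 = - 3 Q$)
$\sqrt{H{\left(17,22 \right)} + Z{\left(V{\left(8 \right)},8 \right)}} = \sqrt{- \frac{3}{2} - 24} = \sqrt{- \frac{51}{2}} = \frac{i \sqrt{102}}{2}$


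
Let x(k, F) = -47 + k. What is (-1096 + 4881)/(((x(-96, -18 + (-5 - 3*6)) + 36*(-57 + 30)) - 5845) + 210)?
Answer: -757/1350 ≈ -0.56074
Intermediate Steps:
(-1096 + 4881)/(((x(-96, -18 + (-5 - 3*6)) + 36*(-57 + 30)) - 5845) + 210) = (-1096 + 4881)/((((-47 - 96) + 36*(-57 + 30)) - 5845) + 210) = 3785/(((-143 + 36*(-27)) - 5845) + 210) = 3785/(((-143 - 972) - 5845) + 210) = 3785/((-1115 - 5845) + 210) = 3785/(-6960 + 210) = 3785/(-6750) = 3785*(-1/6750) = -757/1350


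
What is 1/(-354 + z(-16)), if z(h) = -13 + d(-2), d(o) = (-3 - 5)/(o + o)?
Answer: -1/365 ≈ -0.0027397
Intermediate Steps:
d(o) = -4/o (d(o) = -8*1/(2*o) = -4/o)
z(h) = -11 (z(h) = -13 - 4/(-2) = -13 - 4*(-1/2) = -13 + 2 = -11)
1/(-354 + z(-16)) = 1/(-354 - 11) = 1/(-365) = -1/365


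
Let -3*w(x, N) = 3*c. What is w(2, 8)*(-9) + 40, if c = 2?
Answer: 58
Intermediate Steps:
w(x, N) = -2
w(2, 8)*(-9) + 40 = -2*(-9) + 40 = 18 + 40 = 58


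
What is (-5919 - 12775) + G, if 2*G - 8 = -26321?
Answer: -63701/2 ≈ -31851.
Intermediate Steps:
G = -26313/2 (G = 4 + (½)*(-26321) = 4 - 26321/2 = -26313/2 ≈ -13157.)
(-5919 - 12775) + G = (-5919 - 12775) - 26313/2 = -18694 - 26313/2 = -63701/2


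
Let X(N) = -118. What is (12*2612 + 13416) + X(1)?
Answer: 44642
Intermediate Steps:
(12*2612 + 13416) + X(1) = (12*2612 + 13416) - 118 = (31344 + 13416) - 118 = 44760 - 118 = 44642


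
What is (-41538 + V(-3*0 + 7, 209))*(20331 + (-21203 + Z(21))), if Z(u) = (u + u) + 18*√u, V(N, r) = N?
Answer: 34470730 - 747558*√21 ≈ 3.1045e+7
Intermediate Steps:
Z(u) = 2*u + 18*√u
(-41538 + V(-3*0 + 7, 209))*(20331 + (-21203 + Z(21))) = (-41538 + (-3*0 + 7))*(20331 + (-21203 + (2*21 + 18*√21))) = (-41538 + (0 + 7))*(20331 + (-21203 + (42 + 18*√21))) = (-41538 + 7)*(20331 + (-21161 + 18*√21)) = -41531*(-830 + 18*√21) = 34470730 - 747558*√21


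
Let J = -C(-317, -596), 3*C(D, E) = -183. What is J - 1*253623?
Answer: -253562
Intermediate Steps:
C(D, E) = -61 (C(D, E) = (1/3)*(-183) = -61)
J = 61 (J = -1*(-61) = 61)
J - 1*253623 = 61 - 1*253623 = 61 - 253623 = -253562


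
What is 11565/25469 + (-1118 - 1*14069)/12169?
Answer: -246063218/309932261 ≈ -0.79393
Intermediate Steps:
11565/25469 + (-1118 - 1*14069)/12169 = 11565*(1/25469) + (-1118 - 14069)*(1/12169) = 11565/25469 - 15187*1/12169 = 11565/25469 - 15187/12169 = -246063218/309932261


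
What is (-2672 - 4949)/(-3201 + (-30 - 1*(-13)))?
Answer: 7621/3218 ≈ 2.3682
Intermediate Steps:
(-2672 - 4949)/(-3201 + (-30 - 1*(-13))) = -7621/(-3201 + (-30 + 13)) = -7621/(-3201 - 17) = -7621/(-3218) = -7621*(-1/3218) = 7621/3218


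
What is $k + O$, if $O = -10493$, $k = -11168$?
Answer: $-21661$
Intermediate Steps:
$k + O = -11168 - 10493 = -21661$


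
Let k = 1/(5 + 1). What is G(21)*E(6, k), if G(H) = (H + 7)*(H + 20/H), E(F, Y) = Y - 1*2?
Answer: -10142/9 ≈ -1126.9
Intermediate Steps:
k = ⅙ (k = 1/6 = ⅙ ≈ 0.16667)
E(F, Y) = -2 + Y (E(F, Y) = Y - 2 = -2 + Y)
G(H) = (7 + H)*(H + 20/H)
G(21)*E(6, k) = (20 + 21² + 7*21 + 140/21)*(-2 + ⅙) = (20 + 441 + 147 + 140*(1/21))*(-11/6) = (20 + 441 + 147 + 20/3)*(-11/6) = (1844/3)*(-11/6) = -10142/9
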